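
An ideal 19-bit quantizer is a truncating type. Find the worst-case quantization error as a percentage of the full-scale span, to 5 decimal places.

Truncating → worst-case error = 1 LSB = V_FS/2^19, so 100/524288 = 0.000190735 % of full scale.

0.00019 %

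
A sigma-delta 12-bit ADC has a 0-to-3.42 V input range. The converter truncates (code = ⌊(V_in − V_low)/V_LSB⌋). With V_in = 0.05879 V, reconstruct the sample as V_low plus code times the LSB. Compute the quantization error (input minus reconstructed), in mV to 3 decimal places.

One LSB is 3.42 V / 4096 = 0.835 mV.
Scaled input = 70.4105 LSBs, so code = 70.
Code 70 maps back to 0 + 70×0.000834961 V = 0.058447266 V.
Error = 0.05879 − 0.058447266 = 0.000342734 V = 0.343 mV.

0.343 mV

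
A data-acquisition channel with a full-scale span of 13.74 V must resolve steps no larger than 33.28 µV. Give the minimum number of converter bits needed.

19 bits

Number of steps required ≥ 13.74 V / 33.28 µV = 412860.58.
Need 2^N ≥ 412860.58; 2^18 = 262144, 2^19 = 524288.
Minimum N = 19.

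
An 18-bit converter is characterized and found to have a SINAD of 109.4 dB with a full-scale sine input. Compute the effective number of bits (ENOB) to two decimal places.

ENOB = (SINAD − 1.76) / 6.02 = (109.4 − 1.76)/6.02 = 17.880.

17.88 bits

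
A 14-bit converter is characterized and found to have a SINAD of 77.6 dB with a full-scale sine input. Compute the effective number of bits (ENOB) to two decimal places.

ENOB = (SINAD − 1.76) / 6.02 = (77.6 − 1.76)/6.02 = 12.598.

12.60 bits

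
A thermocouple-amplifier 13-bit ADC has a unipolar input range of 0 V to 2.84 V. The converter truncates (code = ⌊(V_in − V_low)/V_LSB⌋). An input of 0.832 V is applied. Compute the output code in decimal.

With 8192 levels over 2.84 V, one step is 346.68 µV.
(0.832 − 0) / 0.00034668 = 2399.910 LSBs.
⌊·⌋(2399.910) = 2399.

code 2399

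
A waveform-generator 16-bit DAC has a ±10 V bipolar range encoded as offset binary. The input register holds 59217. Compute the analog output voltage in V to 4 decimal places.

LSB = 20 V / 2^16 = 305.18 µV.
V_out = (−10) + 59217 × 0.000305176 V = 8.07159 V.

8.0716 V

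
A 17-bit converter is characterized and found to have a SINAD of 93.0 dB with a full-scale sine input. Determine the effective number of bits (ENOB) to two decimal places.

ENOB = (SINAD − 1.76) / 6.02 = (93.0 − 1.76)/6.02 = 15.156.

15.16 bits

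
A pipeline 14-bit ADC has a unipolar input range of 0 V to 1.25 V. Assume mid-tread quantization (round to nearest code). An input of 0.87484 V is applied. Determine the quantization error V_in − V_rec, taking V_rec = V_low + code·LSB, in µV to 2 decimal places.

LSB = 1.25/2^14 = 76.29 µV.
(0.87484 − 0)/7.62939e-05 = 11466.7028; round gives code 11467.
V_rec = 0 + 11467·7.62939e-05 = 0.87486267 V.
Difference: -2.26709e-05 V → -22.67 µV.

-22.67 µV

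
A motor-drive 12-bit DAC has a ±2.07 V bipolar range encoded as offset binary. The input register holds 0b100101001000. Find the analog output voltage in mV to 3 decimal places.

LSB = 4.14 V / 2^12 = 1.011 mV.
Code 0b100101001000 = 2376 decimal.
V_out = (−2.07) + 2376 × 0.00101074 V = 0.331523 V.
= 331.523 mV.

331.523 mV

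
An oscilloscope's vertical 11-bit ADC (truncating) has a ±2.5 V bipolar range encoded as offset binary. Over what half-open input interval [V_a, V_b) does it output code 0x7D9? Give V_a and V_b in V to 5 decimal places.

[2.40479 V, 2.40723 V)

LSB = 5/2^11 = 2.441 mV.
Code 0x7D9 = 2009 decimal.
V_a = V_low + 2009·LSB = 2.40479 V; V_b = V_low + 2010·LSB = 2.40723 V.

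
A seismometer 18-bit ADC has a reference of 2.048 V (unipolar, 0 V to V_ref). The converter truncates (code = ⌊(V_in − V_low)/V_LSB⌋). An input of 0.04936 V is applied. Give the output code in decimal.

code 6318

With 262144 levels over 2.048 V, one step is 7.81 µV.
(V_in − V_low)/LSB = (0.04936 − 0) / 7.8125e-06 = 6318.080.
⌊·⌋(6318.080) = 6318.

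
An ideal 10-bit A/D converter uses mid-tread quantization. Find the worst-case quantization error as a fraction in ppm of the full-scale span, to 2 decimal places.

Rounding → worst-case error = ½ LSB = V_FS/2^11, so 1e+06/2048 = 488.281 ppm of full scale.

488.28 ppm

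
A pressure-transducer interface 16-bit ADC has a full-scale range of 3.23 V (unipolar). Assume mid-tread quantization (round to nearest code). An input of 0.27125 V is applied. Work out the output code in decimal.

code 5504

With 65536 levels over 3.23 V, one step is 49.29 µV.
Input sits at 5503.604 steps above V_low.
Round → code 5504.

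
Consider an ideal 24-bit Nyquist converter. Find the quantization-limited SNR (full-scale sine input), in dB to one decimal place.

146.2 dB

SNR ≈ 6.02·N + 1.76 dB = 6.02·24 + 1.76 = 146.24 dB.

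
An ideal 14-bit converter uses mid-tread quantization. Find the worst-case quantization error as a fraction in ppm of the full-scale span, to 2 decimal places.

Rounding → worst-case error = ½ LSB = V_FS/2^15, so 1e+06/32768 = 30.5176 ppm of full scale.

30.52 ppm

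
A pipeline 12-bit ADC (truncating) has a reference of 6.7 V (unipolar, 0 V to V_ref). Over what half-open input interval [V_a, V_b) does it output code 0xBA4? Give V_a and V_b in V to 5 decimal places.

LSB = 6.7/2^12 = 1.636 mV.
Code 0xBA4 = 2980 decimal.
V_a = V_low + 2980·LSB = 4.87451 V; V_b = V_low + 2981·LSB = 4.87615 V.

[4.87451 V, 4.87615 V)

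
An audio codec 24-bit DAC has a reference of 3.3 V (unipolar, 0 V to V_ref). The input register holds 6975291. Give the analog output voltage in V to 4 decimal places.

1.3720 V

LSB = 3.3 V / 2^24 = 0.20 µV.
V_out = 0 + 6975291 × 1.96695e-07 V = 1.37201 V.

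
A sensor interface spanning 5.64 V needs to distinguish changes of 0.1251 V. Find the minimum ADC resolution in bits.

6 bits

Number of steps required ≥ 5.64 V / 0.1251 V = 45.08.
Need 2^N ≥ 45.08; 2^5 = 32, 2^6 = 64.
Minimum N = 6.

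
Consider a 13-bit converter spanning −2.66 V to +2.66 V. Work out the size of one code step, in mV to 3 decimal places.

Full-scale span = 5.32 V.
LSB = 5.32 / 2^13 = 5.32 / 8192 = 0.000649414 V = 0.649 mV.

0.649 mV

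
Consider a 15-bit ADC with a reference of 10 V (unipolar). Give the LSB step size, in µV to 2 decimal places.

Full-scale span = 10 V.
LSB = 10 / 2^15 = 10 / 32768 = 0.000305176 V = 305.18 µV.

305.18 µV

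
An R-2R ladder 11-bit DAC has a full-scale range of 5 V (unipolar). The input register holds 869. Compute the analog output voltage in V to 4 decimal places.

LSB = 5 V / 2^11 = 2.441 mV.
V_out = 0 + 869 × 0.00244141 V = 2.12158 V.

2.1216 V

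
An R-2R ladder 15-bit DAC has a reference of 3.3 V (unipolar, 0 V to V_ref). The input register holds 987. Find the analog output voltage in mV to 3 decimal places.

LSB = 3.3 V / 2^15 = 100.71 µV.
V_out = 0 + 987 × 0.000100708 V = 0.0993988 V.
= 99.399 mV.

99.399 mV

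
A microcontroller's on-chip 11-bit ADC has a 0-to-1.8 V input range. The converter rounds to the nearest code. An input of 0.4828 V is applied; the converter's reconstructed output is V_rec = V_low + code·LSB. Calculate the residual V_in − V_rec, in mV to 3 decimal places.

LSB = 1.8/2^11 = 0.879 mV.
(V_in − V_low)/LSB = (0.4828 − 0)/0.000878906 = 549.3191 → code 549 (round).
Reconstructed: 0.48251953 V.
Difference: 0.000280469 V → 0.280 mV.

0.280 mV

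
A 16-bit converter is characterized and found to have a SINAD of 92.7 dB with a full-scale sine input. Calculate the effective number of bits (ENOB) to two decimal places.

ENOB = (SINAD − 1.76) / 6.02 = (92.7 − 1.76)/6.02 = 15.106.

15.11 bits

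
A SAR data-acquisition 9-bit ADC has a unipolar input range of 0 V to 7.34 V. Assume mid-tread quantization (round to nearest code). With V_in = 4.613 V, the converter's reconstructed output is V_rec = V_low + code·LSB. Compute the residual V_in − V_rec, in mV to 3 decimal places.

One LSB is 7.34 V / 512 = 14.336 mV.
(V_in − V_low)/LSB = (4.613 − 0)/0.0143359 = 321.7787 → code 322 (round).
V_rec = 0 + 322·0.0143359 = 4.6161719 V.
Error = 4.613 − 4.6161719 = -0.00317188 V = -3.172 mV.

-3.172 mV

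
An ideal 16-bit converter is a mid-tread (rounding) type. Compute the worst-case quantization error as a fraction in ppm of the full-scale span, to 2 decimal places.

7.63 ppm

Rounding → worst-case error = ½ LSB = V_FS/2^17, so 1e+06/131072 = 7.62939 ppm of full scale.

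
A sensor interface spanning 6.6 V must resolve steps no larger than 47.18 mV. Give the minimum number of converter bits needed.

8 bits

Number of steps required ≥ 6.6 V / 47.18 mV = 139.89.
Need 2^N ≥ 139.89; 2^7 = 128, 2^8 = 256.
Minimum N = 8.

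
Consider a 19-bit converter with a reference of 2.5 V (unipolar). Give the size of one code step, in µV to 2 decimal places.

Full-scale span = 2.5 V.
LSB = 2.5 / 2^19 = 2.5 / 524288 = 4.76837e-06 V = 4.77 µV.

4.77 µV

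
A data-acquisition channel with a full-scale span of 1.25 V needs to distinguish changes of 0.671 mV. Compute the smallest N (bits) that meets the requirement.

11 bits

Number of steps required ≥ 1.25 V / 0.671 mV = 1862.89.
Need 2^N ≥ 1862.89; 2^10 = 1024, 2^11 = 2048.
Minimum N = 11.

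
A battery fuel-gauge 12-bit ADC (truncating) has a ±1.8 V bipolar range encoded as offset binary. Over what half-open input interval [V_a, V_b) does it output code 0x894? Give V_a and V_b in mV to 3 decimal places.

LSB = 3.6/2^12 = 0.879 mV.
Code 0x894 = 2196 decimal.
V_a = V_low + 2196·LSB = 0.130078 V; V_b = V_low + 2197·LSB = 0.130957 V.

[130.078 mV, 130.957 mV)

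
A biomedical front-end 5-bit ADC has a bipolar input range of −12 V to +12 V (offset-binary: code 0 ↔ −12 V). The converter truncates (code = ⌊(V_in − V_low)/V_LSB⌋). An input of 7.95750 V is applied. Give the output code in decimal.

LSB = 24 V / 32 = 0.7500 V.
(7.95750 − (−12)) / 0.75 = 26.610 LSBs.
⌊·⌋(26.610) = 26.

code 26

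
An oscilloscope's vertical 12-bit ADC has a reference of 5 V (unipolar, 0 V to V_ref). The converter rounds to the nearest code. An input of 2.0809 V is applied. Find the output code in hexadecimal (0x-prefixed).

code 0x6A9 (decimal 1705)

Full-scale span = 5 V; LSB = 5/2^12 = 1.221 mV.
(V_in − V_low)/LSB = (2.0809 − 0) / 0.0012207 = 1704.673.
round(1704.673) = 1705.
In hexadecimal (0x-prefixed): 0x6A9.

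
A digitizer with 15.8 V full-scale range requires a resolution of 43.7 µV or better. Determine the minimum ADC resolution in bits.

19 bits

Number of steps required ≥ 15.8 V / 43.7 µV = 361556.06.
Need 2^N ≥ 361556.06; 2^18 = 262144, 2^19 = 524288.
Minimum N = 19.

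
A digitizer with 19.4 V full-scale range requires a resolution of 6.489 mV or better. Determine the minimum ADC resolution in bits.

Number of steps required ≥ 19.4 V / 6.489 mV = 2989.67.
Need 2^N ≥ 2989.67; 2^11 = 2048, 2^12 = 4096.
Minimum N = 12.

12 bits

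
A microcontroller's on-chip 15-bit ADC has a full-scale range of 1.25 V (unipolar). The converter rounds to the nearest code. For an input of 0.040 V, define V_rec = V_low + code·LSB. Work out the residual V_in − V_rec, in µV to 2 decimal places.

-16.17 µV

One LSB is 1.25 V / 32768 = 38.15 µV.
Scaled input = 1048.5760 LSBs, so code = 1049.
Code 1049 maps back to 0 + 1049×3.8147e-05 V = 0.040016174 V.
Difference: -1.61743e-05 V → -16.17 µV.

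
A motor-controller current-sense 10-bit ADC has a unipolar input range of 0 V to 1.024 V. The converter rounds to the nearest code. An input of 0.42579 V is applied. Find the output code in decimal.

code 426

With 1024 levels over 1.024 V, one step is 1.000 mV.
Input sits at 425.790 steps above V_low.
Round → code 426.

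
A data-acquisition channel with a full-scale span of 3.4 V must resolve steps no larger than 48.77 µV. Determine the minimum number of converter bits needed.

17 bits

Number of steps required ≥ 3.4 V / 48.77 µV = 69714.99.
Need 2^N ≥ 69714.99; 2^16 = 65536, 2^17 = 131072.
Minimum N = 17.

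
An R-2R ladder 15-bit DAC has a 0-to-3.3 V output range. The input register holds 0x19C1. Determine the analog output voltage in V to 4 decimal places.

0.6640 V

LSB = 3.3 V / 2^15 = 100.71 µV.
Code 0x19C1 = 6593 decimal.
V_out = 0 + 6593 × 0.000100708 V = 0.663968 V.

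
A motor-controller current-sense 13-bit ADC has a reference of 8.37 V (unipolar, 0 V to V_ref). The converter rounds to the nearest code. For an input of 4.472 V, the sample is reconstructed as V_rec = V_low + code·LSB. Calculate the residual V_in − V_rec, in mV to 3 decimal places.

One LSB is 8.37 V / 8192 = 1.022 mV.
(4.472 − 0)/0.00102173 = 4376.8965; round gives code 4377.
V_rec = 0 + 4377·0.00102173 = 4.4721057 V.
Error = 4.472 − 4.4721057 = -0.000105713 V = -0.106 mV.

-0.106 mV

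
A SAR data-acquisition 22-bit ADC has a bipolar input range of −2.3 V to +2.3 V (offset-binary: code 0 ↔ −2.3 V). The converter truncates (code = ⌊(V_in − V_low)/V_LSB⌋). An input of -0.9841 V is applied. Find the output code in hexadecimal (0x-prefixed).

LSB = 4.6 V / 4194304 = 1.10 µV.
(V_in − V_low)/LSB = (-0.9841 − (−2.3)) / 1.09673e-06 = 1199844.486.
So the output code is 1199844.
In hexadecimal (0x-prefixed): 0x124EE4.

code 0x124EE4 (decimal 1199844)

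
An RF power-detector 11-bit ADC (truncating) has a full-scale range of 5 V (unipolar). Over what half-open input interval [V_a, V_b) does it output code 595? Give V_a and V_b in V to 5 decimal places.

[1.45264 V, 1.45508 V)

LSB = 5/2^11 = 2.441 mV.
V_a = V_low + 595·LSB = 1.45264 V; V_b = V_low + 596·LSB = 1.45508 V.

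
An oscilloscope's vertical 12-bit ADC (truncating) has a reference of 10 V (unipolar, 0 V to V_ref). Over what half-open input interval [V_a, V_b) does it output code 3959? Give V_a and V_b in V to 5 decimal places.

LSB = 10/2^12 = 2.441 mV.
V_a = V_low + 3959·LSB = 9.66553 V; V_b = V_low + 3960·LSB = 9.66797 V.

[9.66553 V, 9.66797 V)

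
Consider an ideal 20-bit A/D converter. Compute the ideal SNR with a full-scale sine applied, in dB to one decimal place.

SNR ≈ 6.02·N + 1.76 dB = 6.02·20 + 1.76 = 122.16 dB.

122.2 dB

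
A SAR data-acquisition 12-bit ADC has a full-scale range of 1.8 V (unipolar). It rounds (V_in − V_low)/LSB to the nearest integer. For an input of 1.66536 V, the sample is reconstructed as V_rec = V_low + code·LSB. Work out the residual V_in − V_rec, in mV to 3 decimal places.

One LSB is 1.8 V / 4096 = 439.45 µV.
(V_in − V_low)/LSB = (1.66536 − 0)/0.000439453 = 3789.6192 → code 3790 (round).
Reconstructed: 1.6655273 V.
V_in − V_rec = -0.000167344 V = -0.167 mV.

-0.167 mV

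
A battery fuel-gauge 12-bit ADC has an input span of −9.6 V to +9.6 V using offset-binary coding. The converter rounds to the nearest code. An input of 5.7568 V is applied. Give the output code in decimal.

code 3276

Full-scale span = 19.2 V; LSB = 19.2/2^12 = 4.688 mV.
(V_in − V_low)/LSB = (5.7568 − (−9.6)) / 0.0046875 = 3276.117.
So the output code is 3276.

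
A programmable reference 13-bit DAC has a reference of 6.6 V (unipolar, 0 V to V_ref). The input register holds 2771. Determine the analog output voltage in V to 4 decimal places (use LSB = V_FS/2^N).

LSB = 6.6 V / 2^13 = 0.806 mV.
V_out = 0 + 2771 × 0.000805664 V = 2.2325 V.

2.2325 V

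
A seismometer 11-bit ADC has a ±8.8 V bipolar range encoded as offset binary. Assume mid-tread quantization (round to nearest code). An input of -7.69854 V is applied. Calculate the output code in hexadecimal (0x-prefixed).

LSB = 17.6 V / 2048 = 8.594 mV.
Input sits at 128.170 steps above V_low.
So the output code is 128.
In hexadecimal (0x-prefixed): 0x80.

code 0x80 (decimal 128)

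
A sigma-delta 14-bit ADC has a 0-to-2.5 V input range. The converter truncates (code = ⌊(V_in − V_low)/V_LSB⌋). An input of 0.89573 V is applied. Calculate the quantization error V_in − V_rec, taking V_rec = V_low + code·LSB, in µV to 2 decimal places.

39.08 µV

One LSB is 2.5 V / 16384 = 152.59 µV.
Scaled input = 5870.2561 LSBs, so code = 5870.
Reconstructed: 0.89569092 V.
Difference: 3.9082e-05 V → 39.08 µV.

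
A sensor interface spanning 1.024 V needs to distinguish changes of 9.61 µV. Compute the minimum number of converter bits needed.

17 bits

Number of steps required ≥ 1.024 V / 9.61 µV = 106555.67.
Need 2^N ≥ 106555.67; 2^16 = 65536, 2^17 = 131072.
Minimum N = 17.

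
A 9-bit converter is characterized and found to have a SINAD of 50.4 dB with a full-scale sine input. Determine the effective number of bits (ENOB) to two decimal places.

ENOB = (SINAD − 1.76) / 6.02 = (50.4 − 1.76)/6.02 = 8.080.

8.08 bits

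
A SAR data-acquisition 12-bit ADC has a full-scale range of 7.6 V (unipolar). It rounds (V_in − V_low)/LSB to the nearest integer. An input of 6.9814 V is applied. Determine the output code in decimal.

code 3763

With 4096 levels over 7.6 V, one step is 1.855 mV.
(6.9814 − 0) / 0.00185547 = 3762.607 LSBs.
round(3762.607) = 3763.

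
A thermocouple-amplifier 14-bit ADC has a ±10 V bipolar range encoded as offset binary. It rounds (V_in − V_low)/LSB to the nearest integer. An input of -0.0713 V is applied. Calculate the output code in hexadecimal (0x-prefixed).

With 16384 levels over 20 V, one step is 1.221 mV.
Input sits at 8133.591 steps above V_low.
So the output code is 8134.
In hexadecimal (0x-prefixed): 0x1FC6.

code 0x1FC6 (decimal 8134)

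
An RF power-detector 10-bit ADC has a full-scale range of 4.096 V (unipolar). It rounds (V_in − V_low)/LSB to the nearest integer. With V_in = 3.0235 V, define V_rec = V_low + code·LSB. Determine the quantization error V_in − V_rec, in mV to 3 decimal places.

LSB = 4.096/2^10 = 4.000 mV.
(3.0235 − 0)/0.004 = 755.8750; round gives code 756.
Reconstructed: 3.024 V.
V_in − V_rec = -0.0005 V = -0.500 mV.

-0.500 mV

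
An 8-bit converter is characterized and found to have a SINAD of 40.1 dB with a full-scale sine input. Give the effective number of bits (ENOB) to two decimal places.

ENOB = (SINAD − 1.76) / 6.02 = (40.1 − 1.76)/6.02 = 6.369.

6.37 bits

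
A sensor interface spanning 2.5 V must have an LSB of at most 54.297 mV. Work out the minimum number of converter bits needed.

6 bits

Number of steps required ≥ 2.5 V / 54.297 mV = 46.04.
Need 2^N ≥ 46.04; 2^5 = 32, 2^6 = 64.
Minimum N = 6.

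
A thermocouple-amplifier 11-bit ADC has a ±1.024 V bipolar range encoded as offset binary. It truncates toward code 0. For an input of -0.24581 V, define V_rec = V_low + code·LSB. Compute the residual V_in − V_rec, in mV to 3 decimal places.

0.190 mV

LSB = 2.048/2^11 = 1.000 mV.
(V_in − V_low)/LSB = (-0.24581 − (−1.024))/0.001 = 778.1900 → code 778 (floor).
V_rec = (−1.024) + 778·0.001 = -0.246 V.
Difference: 0.00019 V → 0.190 mV.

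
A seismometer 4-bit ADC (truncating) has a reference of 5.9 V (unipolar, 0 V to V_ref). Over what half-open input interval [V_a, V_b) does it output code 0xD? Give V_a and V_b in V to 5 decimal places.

LSB = 5.9/2^4 = 368.750 mV.
Code 0xD = 13 decimal.
V_a = V_low + 13·LSB = 4.79375 V; V_b = V_low + 14·LSB = 5.1625 V.

[4.79375 V, 5.16250 V)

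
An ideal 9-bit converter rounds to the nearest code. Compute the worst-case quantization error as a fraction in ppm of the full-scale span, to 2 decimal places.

976.56 ppm

Rounding → worst-case error = ½ LSB = V_FS/2^10, so 1e+06/1024 = 976.562 ppm of full scale.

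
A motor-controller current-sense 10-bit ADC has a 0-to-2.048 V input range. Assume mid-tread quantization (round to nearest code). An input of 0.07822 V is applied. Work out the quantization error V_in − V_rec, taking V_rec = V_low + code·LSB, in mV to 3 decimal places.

0.220 mV

LSB = 2.048/2^10 = 2.000 mV.
(0.07822 − 0)/0.002 = 39.1100; round gives code 39.
Reconstructed: 0.078 V.
V_in − V_rec = 0.00022 V = 0.220 mV.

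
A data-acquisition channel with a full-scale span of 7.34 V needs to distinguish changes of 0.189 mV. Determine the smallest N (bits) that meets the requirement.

16 bits

Number of steps required ≥ 7.34 V / 0.189 mV = 38835.98.
Need 2^N ≥ 38835.98; 2^15 = 32768, 2^16 = 65536.
Minimum N = 16.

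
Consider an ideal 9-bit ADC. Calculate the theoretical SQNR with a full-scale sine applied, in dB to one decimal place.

SNR ≈ 6.02·N + 1.76 dB = 6.02·9 + 1.76 = 55.94 dB.

55.9 dB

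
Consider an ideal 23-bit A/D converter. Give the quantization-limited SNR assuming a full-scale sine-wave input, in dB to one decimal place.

140.2 dB

SNR ≈ 6.02·N + 1.76 dB = 6.02·23 + 1.76 = 140.22 dB.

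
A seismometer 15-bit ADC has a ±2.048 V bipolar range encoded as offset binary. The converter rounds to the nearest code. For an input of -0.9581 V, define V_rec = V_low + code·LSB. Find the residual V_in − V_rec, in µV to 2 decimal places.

25.00 µV

Step size: 4.096 V ÷ 2^15 = 125.00 µV.
(-0.9581 − (−2.048))/0.000125 = 8719.2000; round gives code 8719.
V_rec = (−2.048) + 8719·0.000125 = -0.958125 V.
Error = -0.9581 − (−0.958125) = 2.5e-05 V = 25.00 µV.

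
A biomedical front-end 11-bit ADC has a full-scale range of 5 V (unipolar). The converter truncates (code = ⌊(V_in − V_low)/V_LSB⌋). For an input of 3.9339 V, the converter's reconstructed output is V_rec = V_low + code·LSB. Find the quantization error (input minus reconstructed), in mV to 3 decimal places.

0.795 mV

One LSB is 5 V / 2048 = 2.441 mV.
Scaled input = 1611.3254 LSBs, so code = 1611.
Reconstructed: 3.9331055 V.
Error = 3.9339 − 3.9331055 = 0.000794531 V = 0.795 mV.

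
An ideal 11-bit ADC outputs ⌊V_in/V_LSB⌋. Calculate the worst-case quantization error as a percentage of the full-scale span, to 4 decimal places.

0.0488 %

Truncating → worst-case error = 1 LSB = V_FS/2^11, so 100/2048 = 0.0488281 % of full scale.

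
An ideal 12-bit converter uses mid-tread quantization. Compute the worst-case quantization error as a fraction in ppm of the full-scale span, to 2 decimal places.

122.07 ppm

Rounding → worst-case error = ½ LSB = V_FS/2^13, so 1e+06/8192 = 122.07 ppm of full scale.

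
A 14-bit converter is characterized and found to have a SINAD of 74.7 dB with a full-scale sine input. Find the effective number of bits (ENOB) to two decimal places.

12.12 bits

ENOB = (SINAD − 1.76) / 6.02 = (74.7 − 1.76)/6.02 = 12.116.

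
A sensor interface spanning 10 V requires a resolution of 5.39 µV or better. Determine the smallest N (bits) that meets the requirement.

Number of steps required ≥ 10 V / 5.39 µV = 1855287.57.
Need 2^N ≥ 1855287.57; 2^20 = 1048576, 2^21 = 2097152.
Minimum N = 21.

21 bits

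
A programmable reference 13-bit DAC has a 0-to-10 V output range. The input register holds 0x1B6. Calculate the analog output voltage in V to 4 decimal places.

LSB = 10 V / 2^13 = 1.221 mV.
Code 0x1B6 = 438 decimal.
V_out = 0 + 438 × 0.0012207 V = 0.534668 V.

0.5347 V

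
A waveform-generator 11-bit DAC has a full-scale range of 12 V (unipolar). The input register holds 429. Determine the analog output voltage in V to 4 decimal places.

LSB = 12 V / 2^11 = 5.859 mV.
V_out = 0 + 429 × 0.00585938 V = 2.51367 V.

2.5137 V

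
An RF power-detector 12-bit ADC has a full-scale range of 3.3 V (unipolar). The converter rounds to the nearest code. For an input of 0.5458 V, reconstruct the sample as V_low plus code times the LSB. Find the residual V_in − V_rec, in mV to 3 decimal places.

LSB = 3.3/2^12 = 0.806 mV.
Scaled input = 677.4536 LSBs, so code = 677.
Reconstructed: 0.54543457 V.
Difference: 0.00036543 V → 0.365 mV.

0.365 mV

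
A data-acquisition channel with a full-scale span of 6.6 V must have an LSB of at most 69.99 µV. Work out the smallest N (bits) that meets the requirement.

Number of steps required ≥ 6.6 V / 69.99 µV = 94299.19.
Need 2^N ≥ 94299.19; 2^16 = 65536, 2^17 = 131072.
Minimum N = 17.

17 bits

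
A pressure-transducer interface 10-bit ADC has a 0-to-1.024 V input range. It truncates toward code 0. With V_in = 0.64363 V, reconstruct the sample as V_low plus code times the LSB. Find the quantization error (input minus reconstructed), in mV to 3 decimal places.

0.630 mV

Step size: 1.024 V ÷ 2^10 = 1.000 mV.
Scaled input = 643.6300 LSBs, so code = 643.
Code 643 maps back to 0 + 643×0.001 V = 0.643 V.
Error = 0.64363 − 0.643 = 0.00063 V = 0.630 mV.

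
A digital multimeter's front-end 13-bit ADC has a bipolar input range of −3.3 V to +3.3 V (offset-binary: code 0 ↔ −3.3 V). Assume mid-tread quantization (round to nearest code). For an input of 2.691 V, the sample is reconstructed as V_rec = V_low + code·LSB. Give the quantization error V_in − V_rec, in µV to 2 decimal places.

Step size: 6.6 V ÷ 2^13 = 0.806 mV.
(V_in − V_low)/LSB = (2.691 − (−3.3))/0.000805664 = 7436.1018 → code 7436 (round).
Code 7436 maps back to (−3.3) + 7436×0.000805664 V = 2.690918 V.
Error = 2.691 − 2.690918 = 8.20313e-05 V = 82.03 µV.

82.03 µV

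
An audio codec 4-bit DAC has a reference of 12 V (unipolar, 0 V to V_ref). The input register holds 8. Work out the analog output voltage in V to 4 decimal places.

LSB = 12 V / 2^4 = 0.7500 V.
V_out = 0 + 8 × 0.75 V = 6 V.

6.0000 V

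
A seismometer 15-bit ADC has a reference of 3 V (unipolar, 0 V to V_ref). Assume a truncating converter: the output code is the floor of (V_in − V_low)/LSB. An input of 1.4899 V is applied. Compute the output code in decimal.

Full-scale span = 3 V; LSB = 3/2^15 = 91.55 µV.
(V_in − V_low)/LSB = (1.4899 − 0) / 9.15527e-05 = 16273.681.
Floor → code 16273.

code 16273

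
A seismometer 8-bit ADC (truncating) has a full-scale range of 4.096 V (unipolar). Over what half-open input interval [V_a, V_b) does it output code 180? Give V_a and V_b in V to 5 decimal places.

[2.88000 V, 2.89600 V)

LSB = 4.096/2^8 = 16.000 mV.
V_a = V_low + 180·LSB = 2.88 V; V_b = V_low + 181·LSB = 2.896 V.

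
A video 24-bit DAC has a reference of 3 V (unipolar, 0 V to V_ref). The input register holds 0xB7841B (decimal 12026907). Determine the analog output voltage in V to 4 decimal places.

LSB = 3 V / 2^24 = 0.18 µV.
Code 0xB7841B = 12026907 decimal.
V_out = 0 + 12026907 × 1.78814e-07 V = 2.15058 V.

2.1506 V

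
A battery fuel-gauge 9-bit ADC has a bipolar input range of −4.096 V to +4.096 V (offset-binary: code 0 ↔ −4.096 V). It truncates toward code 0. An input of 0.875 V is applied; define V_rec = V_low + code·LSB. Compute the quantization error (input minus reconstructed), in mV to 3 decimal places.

11.000 mV

LSB = 8.192/2^9 = 16.000 mV.
(0.875 − (−4.096))/0.016 = 310.6875; ⌊·⌋ gives code 310.
Code 310 maps back to (−4.096) + 310×0.016 V = 0.864 V.
V_in − V_rec = 0.011 V = 11.000 mV.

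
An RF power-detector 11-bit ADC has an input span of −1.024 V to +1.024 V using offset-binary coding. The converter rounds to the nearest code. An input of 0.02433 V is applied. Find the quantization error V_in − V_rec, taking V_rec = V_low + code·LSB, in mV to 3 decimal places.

Step size: 2.048 V ÷ 2^11 = 1.000 mV.
(0.02433 − (−1.024))/0.001 = 1048.3300; round gives code 1048.
V_rec = (−1.024) + 1048·0.001 = 0.024 V.
Error = 0.02433 − 0.024 = 0.00033 V = 0.330 mV.

0.330 mV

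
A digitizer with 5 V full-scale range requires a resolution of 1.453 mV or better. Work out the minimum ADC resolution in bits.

Number of steps required ≥ 5 V / 1.453 mV = 3441.16.
Need 2^N ≥ 3441.16; 2^11 = 2048, 2^12 = 4096.
Minimum N = 12.

12 bits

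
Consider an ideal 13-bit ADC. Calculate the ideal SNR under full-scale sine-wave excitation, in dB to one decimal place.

80.0 dB

SNR ≈ 6.02·N + 1.76 dB = 6.02·13 + 1.76 = 80.02 dB.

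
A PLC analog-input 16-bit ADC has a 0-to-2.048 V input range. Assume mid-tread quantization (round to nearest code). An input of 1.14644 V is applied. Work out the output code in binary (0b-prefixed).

code 0b1000111101001110 (decimal 36686)

With 65536 levels over 2.048 V, one step is 31.25 µV.
Input sits at 36686.080 steps above V_low.
Round → code 36686.
In binary (0b-prefixed): 0b1000111101001110.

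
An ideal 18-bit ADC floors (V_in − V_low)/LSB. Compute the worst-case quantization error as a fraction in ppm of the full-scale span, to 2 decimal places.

Truncating → worst-case error = 1 LSB = V_FS/2^18, so 1e+06/262144 = 3.8147 ppm of full scale.

3.81 ppm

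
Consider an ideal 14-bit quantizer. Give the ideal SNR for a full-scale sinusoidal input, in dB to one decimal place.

SNR ≈ 6.02·N + 1.76 dB = 6.02·14 + 1.76 = 86.04 dB.

86.0 dB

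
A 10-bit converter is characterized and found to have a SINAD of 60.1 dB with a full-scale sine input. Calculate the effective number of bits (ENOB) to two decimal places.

9.69 bits

ENOB = (SINAD − 1.76) / 6.02 = (60.1 − 1.76)/6.02 = 9.691.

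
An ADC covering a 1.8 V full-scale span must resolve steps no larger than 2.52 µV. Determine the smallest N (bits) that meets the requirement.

20 bits

Number of steps required ≥ 1.8 V / 2.52 µV = 714285.71.
Need 2^N ≥ 714285.71; 2^19 = 524288, 2^20 = 1048576.
Minimum N = 20.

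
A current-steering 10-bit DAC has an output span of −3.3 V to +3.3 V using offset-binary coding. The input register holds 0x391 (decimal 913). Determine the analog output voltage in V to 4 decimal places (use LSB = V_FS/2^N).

LSB = 6.6 V / 2^10 = 6.445 mV.
Code 0x391 = 913 decimal.
V_out = (−3.3) + 913 × 0.00644531 V = 2.58457 V.

2.5846 V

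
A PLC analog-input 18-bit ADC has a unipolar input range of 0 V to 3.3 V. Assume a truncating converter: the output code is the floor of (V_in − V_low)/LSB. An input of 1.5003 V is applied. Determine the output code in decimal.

LSB = 3.3 V / 262144 = 12.59 µV.
(V_in − V_low)/LSB = (1.5003 − 0) / 1.25885e-05 = 119180.195.
So the output code is 119180.

code 119180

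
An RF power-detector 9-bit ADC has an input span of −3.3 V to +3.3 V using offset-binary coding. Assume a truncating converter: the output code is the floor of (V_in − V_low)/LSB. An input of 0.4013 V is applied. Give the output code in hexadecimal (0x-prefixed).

code 0x11F (decimal 287)

LSB = 6.6 V / 512 = 12.891 mV.
(0.4013 − (−3.3)) / 0.0128906 = 287.131 LSBs.
So the output code is 287.
In hexadecimal (0x-prefixed): 0x11F.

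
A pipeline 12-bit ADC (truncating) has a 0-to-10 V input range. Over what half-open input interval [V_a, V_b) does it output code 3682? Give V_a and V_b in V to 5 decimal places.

LSB = 10/2^12 = 2.441 mV.
V_a = V_low + 3682·LSB = 8.98926 V; V_b = V_low + 3683·LSB = 8.9917 V.

[8.98926 V, 8.99170 V)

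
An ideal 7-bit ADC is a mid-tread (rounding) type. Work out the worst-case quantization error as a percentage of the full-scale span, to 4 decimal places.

0.3906 %

Rounding → worst-case error = ½ LSB = V_FS/2^8, so 100/256 = 0.390625 % of full scale.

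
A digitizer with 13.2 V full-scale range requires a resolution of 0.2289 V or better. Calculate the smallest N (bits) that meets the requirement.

Number of steps required ≥ 13.2 V / 0.2289 V = 57.67.
Need 2^N ≥ 57.67; 2^5 = 32, 2^6 = 64.
Minimum N = 6.

6 bits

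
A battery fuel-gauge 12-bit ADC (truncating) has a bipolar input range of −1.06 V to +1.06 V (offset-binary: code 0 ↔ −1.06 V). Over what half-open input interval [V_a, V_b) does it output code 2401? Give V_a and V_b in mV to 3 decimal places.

[182.705 mV, 183.223 mV)

LSB = 2.12/2^12 = 0.518 mV.
V_a = V_low + 2401·LSB = 0.182705 V; V_b = V_low + 2402·LSB = 0.183223 V.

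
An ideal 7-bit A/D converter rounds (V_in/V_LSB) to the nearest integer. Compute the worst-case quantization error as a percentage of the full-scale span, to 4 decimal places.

Rounding → worst-case error = ½ LSB = V_FS/2^8, so 100/256 = 0.390625 % of full scale.

0.3906 %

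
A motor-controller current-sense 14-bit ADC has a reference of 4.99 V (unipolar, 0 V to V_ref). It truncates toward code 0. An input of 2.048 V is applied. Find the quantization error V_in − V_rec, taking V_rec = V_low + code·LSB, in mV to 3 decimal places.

One LSB is 4.99 V / 16384 = 304.57 µV.
(V_in − V_low)/LSB = (2.048 − 0)/0.000304565 = 6724.3351 → code 6724 (floor).
Reconstructed: 2.0478979 V.
V_in − V_rec = 0.000102051 V = 0.102 mV.

0.102 mV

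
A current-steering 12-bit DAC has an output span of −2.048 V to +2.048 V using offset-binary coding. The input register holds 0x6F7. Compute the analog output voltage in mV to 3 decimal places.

LSB = 4.096 V / 2^12 = 1.000 mV.
Code 0x6F7 = 1783 decimal.
V_out = (−2.048) + 1783 × 0.001 V = -0.265 V.
= -265.000 mV.

-265.000 mV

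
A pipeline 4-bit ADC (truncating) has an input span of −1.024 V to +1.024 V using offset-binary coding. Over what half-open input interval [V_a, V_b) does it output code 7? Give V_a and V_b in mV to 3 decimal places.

[-128.000 mV, 0.000 mV)

LSB = 2.048/2^4 = 128.000 mV.
V_a = V_low + 7·LSB = -0.128 V; V_b = V_low + 8·LSB = 0 V.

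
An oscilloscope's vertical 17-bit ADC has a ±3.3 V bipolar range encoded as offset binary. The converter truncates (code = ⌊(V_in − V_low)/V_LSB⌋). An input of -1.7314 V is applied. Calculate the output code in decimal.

code 31151

Full-scale span = 6.6 V; LSB = 6.6/2^17 = 50.35 µV.
(-1.7314 − (−3.3)) / 5.0354e-05 = 31151.445 LSBs.
⌊·⌋(31151.445) = 31151.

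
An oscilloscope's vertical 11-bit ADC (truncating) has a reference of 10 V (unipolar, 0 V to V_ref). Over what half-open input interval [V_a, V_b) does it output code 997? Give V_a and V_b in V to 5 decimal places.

[4.86816 V, 4.87305 V)

LSB = 10/2^11 = 4.883 mV.
V_a = V_low + 997·LSB = 4.86816 V; V_b = V_low + 998·LSB = 4.87305 V.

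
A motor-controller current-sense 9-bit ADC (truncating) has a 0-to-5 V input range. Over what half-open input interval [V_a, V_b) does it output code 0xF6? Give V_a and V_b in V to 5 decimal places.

LSB = 5/2^9 = 9.766 mV.
Code 0xF6 = 246 decimal.
V_a = V_low + 246·LSB = 2.40234 V; V_b = V_low + 247·LSB = 2.41211 V.

[2.40234 V, 2.41211 V)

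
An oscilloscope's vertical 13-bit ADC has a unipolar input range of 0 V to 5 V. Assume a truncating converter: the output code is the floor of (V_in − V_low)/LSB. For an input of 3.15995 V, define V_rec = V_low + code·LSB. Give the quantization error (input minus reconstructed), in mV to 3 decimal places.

LSB = 5/2^13 = 0.610 mV.
(3.15995 − 0)/0.000610352 = 5177.2621; ⌊·⌋ gives code 5177.
Reconstructed: 3.15979 V.
Error = 3.15995 − 3.15979 = 0.000159961 V = 0.160 mV.

0.160 mV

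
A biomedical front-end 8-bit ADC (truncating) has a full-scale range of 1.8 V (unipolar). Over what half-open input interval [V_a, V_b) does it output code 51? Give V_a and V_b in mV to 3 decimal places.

[358.594 mV, 365.625 mV)

LSB = 1.8/2^8 = 7.031 mV.
V_a = V_low + 51·LSB = 0.358594 V; V_b = V_low + 52·LSB = 0.365625 V.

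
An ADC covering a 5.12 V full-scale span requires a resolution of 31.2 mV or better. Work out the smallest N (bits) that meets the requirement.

8 bits

Number of steps required ≥ 5.12 V / 31.2 mV = 164.10.
Need 2^N ≥ 164.10; 2^7 = 128, 2^8 = 256.
Minimum N = 8.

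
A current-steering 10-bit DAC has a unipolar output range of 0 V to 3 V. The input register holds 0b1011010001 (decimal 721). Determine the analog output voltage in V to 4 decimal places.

2.1123 V

LSB = 3 V / 2^10 = 2.930 mV.
Code 0b1011010001 = 721 decimal.
V_out = 0 + 721 × 0.00292969 V = 2.1123 V.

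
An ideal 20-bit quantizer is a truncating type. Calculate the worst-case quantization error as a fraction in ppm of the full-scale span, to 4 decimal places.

Truncating → worst-case error = 1 LSB = V_FS/2^20, so 1e+06/1048576 = 0.953674 ppm of full scale.

0.9537 ppm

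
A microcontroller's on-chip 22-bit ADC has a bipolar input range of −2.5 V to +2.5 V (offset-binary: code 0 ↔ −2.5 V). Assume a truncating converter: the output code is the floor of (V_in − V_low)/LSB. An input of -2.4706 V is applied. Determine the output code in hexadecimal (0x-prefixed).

code 0x6056 (decimal 24662)

LSB = 5 V / 4194304 = 1.19 µV.
Input sits at 24662.508 steps above V_low.
Floor → code 24662.
In hexadecimal (0x-prefixed): 0x6056.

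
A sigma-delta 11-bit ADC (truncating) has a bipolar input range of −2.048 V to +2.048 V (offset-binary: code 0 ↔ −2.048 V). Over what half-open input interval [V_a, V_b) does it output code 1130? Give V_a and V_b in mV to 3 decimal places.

[212.000 mV, 214.000 mV)

LSB = 4.096/2^11 = 2.000 mV.
V_a = V_low + 1130·LSB = 0.212 V; V_b = V_low + 1131·LSB = 0.214 V.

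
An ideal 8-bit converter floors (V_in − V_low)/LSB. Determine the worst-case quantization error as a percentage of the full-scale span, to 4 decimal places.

0.3906 %

Truncating → worst-case error = 1 LSB = V_FS/2^8, so 100/256 = 0.390625 % of full scale.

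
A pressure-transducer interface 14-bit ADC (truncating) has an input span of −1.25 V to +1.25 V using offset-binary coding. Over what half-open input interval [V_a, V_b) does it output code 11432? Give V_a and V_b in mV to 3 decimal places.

[494.385 mV, 494.537 mV)

LSB = 2.5/2^14 = 152.59 µV.
V_a = V_low + 11432·LSB = 0.494385 V; V_b = V_low + 11433·LSB = 0.494537 V.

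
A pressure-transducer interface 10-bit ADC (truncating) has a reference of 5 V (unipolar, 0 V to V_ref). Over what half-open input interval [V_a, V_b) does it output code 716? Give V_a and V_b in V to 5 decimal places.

LSB = 5/2^10 = 4.883 mV.
V_a = V_low + 716·LSB = 3.49609 V; V_b = V_low + 717·LSB = 3.50098 V.

[3.49609 V, 3.50098 V)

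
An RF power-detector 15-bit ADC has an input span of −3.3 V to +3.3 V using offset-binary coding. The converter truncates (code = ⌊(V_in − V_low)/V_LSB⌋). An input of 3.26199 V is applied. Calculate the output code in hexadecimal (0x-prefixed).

code 0x7F43 (decimal 32579)

With 32768 levels over 6.6 V, one step is 201.42 µV.
(3.26199 − (−3.3)) / 0.000201416 = 32579.286 LSBs.
Floor → code 32579.
In hexadecimal (0x-prefixed): 0x7F43.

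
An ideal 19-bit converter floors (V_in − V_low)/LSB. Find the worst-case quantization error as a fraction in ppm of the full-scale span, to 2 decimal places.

1.91 ppm

Truncating → worst-case error = 1 LSB = V_FS/2^19, so 1e+06/524288 = 1.90735 ppm of full scale.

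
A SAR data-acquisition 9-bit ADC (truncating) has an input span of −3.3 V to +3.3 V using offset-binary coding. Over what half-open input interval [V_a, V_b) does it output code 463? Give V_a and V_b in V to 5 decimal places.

[2.66836 V, 2.68125 V)

LSB = 6.6/2^9 = 12.891 mV.
V_a = V_low + 463·LSB = 2.66836 V; V_b = V_low + 464·LSB = 2.68125 V.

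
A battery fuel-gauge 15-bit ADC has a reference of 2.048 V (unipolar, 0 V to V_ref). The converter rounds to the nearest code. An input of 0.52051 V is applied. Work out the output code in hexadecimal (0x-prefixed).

code 0x2088 (decimal 8328)

With 32768 levels over 2.048 V, one step is 62.50 µV.
(0.52051 − 0) / 6.25e-05 = 8328.160 LSBs.
round(8328.160) = 8328.
In hexadecimal (0x-prefixed): 0x2088.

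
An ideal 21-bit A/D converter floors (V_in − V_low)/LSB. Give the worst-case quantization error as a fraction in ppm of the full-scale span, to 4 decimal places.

Truncating → worst-case error = 1 LSB = V_FS/2^21, so 1e+06/2097152 = 0.476837 ppm of full scale.

0.4768 ppm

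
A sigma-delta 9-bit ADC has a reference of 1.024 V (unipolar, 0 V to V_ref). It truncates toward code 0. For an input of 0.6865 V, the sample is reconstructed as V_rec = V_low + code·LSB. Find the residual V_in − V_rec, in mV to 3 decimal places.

0.500 mV

Step size: 1.024 V ÷ 2^9 = 2.000 mV.
(0.6865 − 0)/0.002 = 343.2500; ⌊·⌋ gives code 343.
Reconstructed: 0.686 V.
V_in − V_rec = 0.0005 V = 0.500 mV.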